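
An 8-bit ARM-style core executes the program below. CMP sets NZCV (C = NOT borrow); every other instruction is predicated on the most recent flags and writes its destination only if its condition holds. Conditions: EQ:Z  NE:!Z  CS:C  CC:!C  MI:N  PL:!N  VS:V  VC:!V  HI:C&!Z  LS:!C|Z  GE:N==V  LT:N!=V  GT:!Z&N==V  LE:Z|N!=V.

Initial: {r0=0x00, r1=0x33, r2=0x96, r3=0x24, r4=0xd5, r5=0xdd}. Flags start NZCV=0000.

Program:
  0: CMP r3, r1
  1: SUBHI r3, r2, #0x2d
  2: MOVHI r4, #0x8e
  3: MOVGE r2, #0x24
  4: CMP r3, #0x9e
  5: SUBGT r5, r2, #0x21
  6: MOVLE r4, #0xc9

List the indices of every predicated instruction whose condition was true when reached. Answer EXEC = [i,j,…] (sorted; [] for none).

[0] flags=1000 → (cmp)
[1] flags=1000 HI?F → skip
[2] flags=1000 HI?F → skip
[3] flags=1000 GE?F → skip
[4] flags=1001 → (cmp)
[5] flags=1001 GT?T → r5=0x75
[6] flags=1001 LE?F → skip

EXEC = [5]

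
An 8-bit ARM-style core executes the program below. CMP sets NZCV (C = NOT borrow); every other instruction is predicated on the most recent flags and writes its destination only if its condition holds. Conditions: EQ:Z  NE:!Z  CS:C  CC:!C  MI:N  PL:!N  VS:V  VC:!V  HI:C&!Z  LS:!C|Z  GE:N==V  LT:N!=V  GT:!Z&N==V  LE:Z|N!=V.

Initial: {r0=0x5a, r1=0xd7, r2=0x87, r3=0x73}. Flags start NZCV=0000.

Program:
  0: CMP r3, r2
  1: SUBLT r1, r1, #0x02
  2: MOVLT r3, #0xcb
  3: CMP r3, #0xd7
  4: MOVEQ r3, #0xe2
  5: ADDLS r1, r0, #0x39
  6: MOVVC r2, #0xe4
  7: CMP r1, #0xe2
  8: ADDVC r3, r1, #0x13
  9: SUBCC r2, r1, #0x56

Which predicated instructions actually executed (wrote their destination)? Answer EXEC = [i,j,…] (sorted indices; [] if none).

EXEC = [5,8,9]

0: ✓ CMP  NZCV=1001
1: · SUBLT
2: · MOVLT
3: ✓ CMP  NZCV=1001
4: · MOVEQ
5: ✓ ADDLS  r1←0x93
6: · MOVVC
7: ✓ CMP  NZCV=1000
8: ✓ ADDVC  r3←0xa6
9: ✓ SUBCC  r2←0x3d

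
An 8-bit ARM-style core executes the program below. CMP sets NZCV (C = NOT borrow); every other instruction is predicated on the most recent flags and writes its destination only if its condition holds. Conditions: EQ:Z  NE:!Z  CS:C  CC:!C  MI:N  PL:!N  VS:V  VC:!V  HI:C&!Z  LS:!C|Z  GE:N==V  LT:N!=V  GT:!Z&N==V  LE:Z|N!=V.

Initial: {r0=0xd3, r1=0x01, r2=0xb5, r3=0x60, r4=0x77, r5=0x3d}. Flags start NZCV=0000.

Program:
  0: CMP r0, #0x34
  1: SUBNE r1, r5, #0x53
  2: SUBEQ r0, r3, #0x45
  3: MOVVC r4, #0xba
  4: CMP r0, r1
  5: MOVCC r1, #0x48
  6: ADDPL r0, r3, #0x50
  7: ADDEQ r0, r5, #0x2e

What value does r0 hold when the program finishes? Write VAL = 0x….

VAL = 0xd3

0: ✓ CMP  NZCV=1010
1: ✓ SUBNE  r1←0xea
2: · SUBEQ
3: ✓ MOVVC  r4←0xba
4: ✓ CMP  NZCV=1000
5: ✓ MOVCC  r1←0x48
6: · ADDPL
7: · ADDEQ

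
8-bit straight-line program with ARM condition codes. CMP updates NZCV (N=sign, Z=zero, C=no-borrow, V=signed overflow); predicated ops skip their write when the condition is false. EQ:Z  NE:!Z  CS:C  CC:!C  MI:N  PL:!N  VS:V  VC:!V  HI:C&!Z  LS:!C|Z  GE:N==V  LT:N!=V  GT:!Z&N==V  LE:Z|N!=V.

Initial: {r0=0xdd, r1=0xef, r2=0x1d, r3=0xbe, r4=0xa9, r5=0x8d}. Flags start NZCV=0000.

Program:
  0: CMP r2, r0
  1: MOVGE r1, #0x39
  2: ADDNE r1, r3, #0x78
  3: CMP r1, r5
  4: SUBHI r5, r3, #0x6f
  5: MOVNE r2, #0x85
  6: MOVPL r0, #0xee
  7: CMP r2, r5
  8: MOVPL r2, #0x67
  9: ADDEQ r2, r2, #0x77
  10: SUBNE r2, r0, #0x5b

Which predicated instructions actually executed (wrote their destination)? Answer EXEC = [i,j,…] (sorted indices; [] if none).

0: ✓ CMP  NZCV=0000
1: ✓ MOVGE  r1←0x39
2: ✓ ADDNE  r1←0x36
3: ✓ CMP  NZCV=1001
4: · SUBHI
5: ✓ MOVNE  r2←0x85
6: · MOVPL
7: ✓ CMP  NZCV=1000
8: · MOVPL
9: · ADDEQ
10: ✓ SUBNE  r2←0x82

EXEC = [1,2,5,10]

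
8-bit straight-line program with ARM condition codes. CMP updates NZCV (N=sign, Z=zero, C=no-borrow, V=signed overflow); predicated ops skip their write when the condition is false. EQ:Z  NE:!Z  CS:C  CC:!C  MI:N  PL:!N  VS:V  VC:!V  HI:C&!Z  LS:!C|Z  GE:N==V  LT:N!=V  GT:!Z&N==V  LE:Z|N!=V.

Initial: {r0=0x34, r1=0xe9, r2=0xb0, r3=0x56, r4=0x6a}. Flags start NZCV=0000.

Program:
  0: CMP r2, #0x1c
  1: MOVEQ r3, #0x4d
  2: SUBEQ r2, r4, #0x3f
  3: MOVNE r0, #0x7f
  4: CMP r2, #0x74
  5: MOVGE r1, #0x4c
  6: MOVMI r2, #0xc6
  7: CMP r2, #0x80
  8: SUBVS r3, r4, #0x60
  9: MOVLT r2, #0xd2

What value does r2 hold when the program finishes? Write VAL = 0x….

[0] flags=1010 → (cmp)
[1] flags=1010 EQ?F → skip
[2] flags=1010 EQ?F → skip
[3] flags=1010 NE?T → r0=0x7f
[4] flags=0011 → (cmp)
[5] flags=0011 GE?F → skip
[6] flags=0011 MI?F → skip
[7] flags=0010 → (cmp)
[8] flags=0010 VS?F → skip
[9] flags=0010 LT?F → skip

VAL = 0xb0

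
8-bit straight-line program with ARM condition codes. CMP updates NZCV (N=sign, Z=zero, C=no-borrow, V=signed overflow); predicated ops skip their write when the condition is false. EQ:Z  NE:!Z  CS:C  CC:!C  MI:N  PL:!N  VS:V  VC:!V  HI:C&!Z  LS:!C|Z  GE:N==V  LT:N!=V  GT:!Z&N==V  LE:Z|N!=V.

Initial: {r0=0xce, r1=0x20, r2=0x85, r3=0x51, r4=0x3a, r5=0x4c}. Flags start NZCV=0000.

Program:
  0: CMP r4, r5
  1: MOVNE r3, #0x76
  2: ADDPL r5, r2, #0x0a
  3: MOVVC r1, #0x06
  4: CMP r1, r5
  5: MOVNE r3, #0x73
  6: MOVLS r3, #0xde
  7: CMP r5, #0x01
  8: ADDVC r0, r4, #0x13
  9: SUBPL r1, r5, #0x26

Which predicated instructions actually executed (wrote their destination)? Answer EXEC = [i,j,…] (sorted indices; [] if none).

EXEC = [1,3,5,6,8,9]

[0] flags=1000 → (cmp)
[1] flags=1000 NE?T → r3=0x76
[2] flags=1000 PL?F → skip
[3] flags=1000 VC?T → r1=0x06
[4] flags=1000 → (cmp)
[5] flags=1000 NE?T → r3=0x73
[6] flags=1000 LS?T → r3=0xde
[7] flags=0010 → (cmp)
[8] flags=0010 VC?T → r0=0x4d
[9] flags=0010 PL?T → r1=0x26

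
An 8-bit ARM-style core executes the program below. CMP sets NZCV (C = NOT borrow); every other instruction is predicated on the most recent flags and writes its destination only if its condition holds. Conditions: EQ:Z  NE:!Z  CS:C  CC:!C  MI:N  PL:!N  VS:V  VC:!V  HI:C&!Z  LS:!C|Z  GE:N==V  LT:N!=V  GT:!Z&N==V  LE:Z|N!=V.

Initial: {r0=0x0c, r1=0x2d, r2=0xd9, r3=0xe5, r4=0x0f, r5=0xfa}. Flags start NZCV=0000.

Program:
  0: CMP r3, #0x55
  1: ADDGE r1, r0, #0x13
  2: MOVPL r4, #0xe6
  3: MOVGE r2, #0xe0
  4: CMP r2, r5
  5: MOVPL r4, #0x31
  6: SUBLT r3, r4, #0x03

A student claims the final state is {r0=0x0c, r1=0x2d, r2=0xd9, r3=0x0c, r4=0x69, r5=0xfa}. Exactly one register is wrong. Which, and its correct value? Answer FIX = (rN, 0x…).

FIX = (r4, 0x0f)

0: ✓ CMP  NZCV=1010
1: · ADDGE
2: · MOVPL
3: · MOVGE
4: ✓ CMP  NZCV=1000
5: · MOVPL
6: ✓ SUBLT  r3←0x0c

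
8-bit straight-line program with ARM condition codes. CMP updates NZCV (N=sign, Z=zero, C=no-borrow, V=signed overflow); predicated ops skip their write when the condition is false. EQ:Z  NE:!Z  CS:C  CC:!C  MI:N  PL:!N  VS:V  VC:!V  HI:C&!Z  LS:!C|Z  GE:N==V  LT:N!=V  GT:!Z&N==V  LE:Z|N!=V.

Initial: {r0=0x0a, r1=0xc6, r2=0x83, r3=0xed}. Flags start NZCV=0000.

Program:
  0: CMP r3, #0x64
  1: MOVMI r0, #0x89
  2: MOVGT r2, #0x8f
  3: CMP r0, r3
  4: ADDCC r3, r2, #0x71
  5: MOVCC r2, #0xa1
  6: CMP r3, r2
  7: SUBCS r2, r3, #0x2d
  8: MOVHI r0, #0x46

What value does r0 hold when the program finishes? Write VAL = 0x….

VAL = 0x46

[0] flags=1010 → (cmp)
[1] flags=1010 MI?T → r0=0x89
[2] flags=1010 GT?F → skip
[3] flags=1000 → (cmp)
[4] flags=1000 CC?T → r3=0xf4
[5] flags=1000 CC?T → r2=0xa1
[6] flags=0010 → (cmp)
[7] flags=0010 CS?T → r2=0xc7
[8] flags=0010 HI?T → r0=0x46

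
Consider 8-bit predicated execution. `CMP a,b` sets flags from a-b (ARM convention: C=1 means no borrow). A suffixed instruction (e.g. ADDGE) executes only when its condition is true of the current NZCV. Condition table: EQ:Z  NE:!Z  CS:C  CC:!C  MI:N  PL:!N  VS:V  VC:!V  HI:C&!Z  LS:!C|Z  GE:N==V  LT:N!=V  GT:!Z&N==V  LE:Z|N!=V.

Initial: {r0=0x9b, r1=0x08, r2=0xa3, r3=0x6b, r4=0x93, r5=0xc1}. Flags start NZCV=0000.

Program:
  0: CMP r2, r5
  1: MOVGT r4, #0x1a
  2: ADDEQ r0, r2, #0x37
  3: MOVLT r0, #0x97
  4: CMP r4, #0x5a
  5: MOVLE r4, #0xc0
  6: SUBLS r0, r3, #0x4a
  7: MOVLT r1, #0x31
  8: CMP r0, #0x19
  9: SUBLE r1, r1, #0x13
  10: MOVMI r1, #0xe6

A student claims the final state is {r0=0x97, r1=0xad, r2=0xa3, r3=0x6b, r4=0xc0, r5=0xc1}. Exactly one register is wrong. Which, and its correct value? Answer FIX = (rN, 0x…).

FIX = (r1, 0x1e)

0: ✓ CMP  NZCV=1000
1: · MOVGT
2: · ADDEQ
3: ✓ MOVLT  r0←0x97
4: ✓ CMP  NZCV=0011
5: ✓ MOVLE  r4←0xc0
6: · SUBLS
7: ✓ MOVLT  r1←0x31
8: ✓ CMP  NZCV=0011
9: ✓ SUBLE  r1←0x1e
10: · MOVMI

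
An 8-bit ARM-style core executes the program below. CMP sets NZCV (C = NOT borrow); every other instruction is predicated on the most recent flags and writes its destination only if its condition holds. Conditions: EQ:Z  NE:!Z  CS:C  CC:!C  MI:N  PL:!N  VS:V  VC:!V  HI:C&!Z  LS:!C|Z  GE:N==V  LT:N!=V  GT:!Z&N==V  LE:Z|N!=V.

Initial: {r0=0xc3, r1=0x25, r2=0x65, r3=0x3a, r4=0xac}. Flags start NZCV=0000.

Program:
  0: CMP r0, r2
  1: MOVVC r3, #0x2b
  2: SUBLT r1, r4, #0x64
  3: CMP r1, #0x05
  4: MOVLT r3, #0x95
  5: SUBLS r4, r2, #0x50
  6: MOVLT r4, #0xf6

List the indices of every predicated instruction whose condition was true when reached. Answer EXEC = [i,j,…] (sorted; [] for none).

0: ✓ CMP  NZCV=0011
1: · MOVVC
2: ✓ SUBLT  r1←0x48
3: ✓ CMP  NZCV=0010
4: · MOVLT
5: · SUBLS
6: · MOVLT

EXEC = [2]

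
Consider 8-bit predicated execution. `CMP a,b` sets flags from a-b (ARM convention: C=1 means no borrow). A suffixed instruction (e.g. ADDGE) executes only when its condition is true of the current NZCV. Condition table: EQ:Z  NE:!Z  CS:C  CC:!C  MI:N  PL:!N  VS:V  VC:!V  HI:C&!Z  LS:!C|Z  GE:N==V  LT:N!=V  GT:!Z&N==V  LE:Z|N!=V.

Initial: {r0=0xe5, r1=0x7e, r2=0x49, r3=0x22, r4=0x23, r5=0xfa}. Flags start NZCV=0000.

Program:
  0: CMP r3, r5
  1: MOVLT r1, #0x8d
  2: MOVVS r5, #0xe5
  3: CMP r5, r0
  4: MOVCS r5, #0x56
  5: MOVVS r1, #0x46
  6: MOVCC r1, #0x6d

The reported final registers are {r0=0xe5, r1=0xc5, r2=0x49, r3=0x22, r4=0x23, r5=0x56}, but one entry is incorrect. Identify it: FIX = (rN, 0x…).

[0] flags=0000 → (cmp)
[1] flags=0000 LT?F → skip
[2] flags=0000 VS?F → skip
[3] flags=0010 → (cmp)
[4] flags=0010 CS?T → r5=0x56
[5] flags=0010 VS?F → skip
[6] flags=0010 CC?F → skip

FIX = (r1, 0x7e)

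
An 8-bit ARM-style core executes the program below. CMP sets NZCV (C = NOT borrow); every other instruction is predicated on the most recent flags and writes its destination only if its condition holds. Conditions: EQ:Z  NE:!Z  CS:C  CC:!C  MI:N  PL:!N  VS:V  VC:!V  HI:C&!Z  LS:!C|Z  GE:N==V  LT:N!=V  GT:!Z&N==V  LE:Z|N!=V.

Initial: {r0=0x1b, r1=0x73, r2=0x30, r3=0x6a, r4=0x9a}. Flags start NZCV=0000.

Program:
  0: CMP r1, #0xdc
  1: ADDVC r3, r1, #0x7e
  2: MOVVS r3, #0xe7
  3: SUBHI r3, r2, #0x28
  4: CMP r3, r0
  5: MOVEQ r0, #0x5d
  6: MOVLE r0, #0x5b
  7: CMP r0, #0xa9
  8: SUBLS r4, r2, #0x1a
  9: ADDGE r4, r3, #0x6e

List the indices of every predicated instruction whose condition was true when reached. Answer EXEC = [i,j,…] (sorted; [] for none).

EXEC = [2,6,8,9]

[0] flags=1001 → (cmp)
[1] flags=1001 VC?F → skip
[2] flags=1001 VS?T → r3=0xe7
[3] flags=1001 HI?F → skip
[4] flags=1010 → (cmp)
[5] flags=1010 EQ?F → skip
[6] flags=1010 LE?T → r0=0x5b
[7] flags=1001 → (cmp)
[8] flags=1001 LS?T → r4=0x16
[9] flags=1001 GE?T → r4=0x55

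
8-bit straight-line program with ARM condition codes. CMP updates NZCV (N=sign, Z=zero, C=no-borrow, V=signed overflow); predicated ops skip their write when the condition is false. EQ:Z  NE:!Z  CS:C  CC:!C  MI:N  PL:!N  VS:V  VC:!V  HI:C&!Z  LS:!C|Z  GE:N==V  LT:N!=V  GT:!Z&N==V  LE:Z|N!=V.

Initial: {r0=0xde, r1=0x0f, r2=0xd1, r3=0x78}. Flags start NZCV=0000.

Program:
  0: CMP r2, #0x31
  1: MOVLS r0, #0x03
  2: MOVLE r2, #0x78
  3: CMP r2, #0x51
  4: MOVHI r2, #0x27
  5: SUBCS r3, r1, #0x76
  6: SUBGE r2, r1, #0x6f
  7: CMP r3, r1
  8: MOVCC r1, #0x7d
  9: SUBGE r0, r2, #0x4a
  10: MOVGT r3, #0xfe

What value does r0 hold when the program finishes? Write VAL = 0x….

0: ✓ CMP  NZCV=1010
1: · MOVLS
2: ✓ MOVLE  r2←0x78
3: ✓ CMP  NZCV=0010
4: ✓ MOVHI  r2←0x27
5: ✓ SUBCS  r3←0x99
6: ✓ SUBGE  r2←0xa0
7: ✓ CMP  NZCV=1010
8: · MOVCC
9: · SUBGE
10: · MOVGT

VAL = 0xde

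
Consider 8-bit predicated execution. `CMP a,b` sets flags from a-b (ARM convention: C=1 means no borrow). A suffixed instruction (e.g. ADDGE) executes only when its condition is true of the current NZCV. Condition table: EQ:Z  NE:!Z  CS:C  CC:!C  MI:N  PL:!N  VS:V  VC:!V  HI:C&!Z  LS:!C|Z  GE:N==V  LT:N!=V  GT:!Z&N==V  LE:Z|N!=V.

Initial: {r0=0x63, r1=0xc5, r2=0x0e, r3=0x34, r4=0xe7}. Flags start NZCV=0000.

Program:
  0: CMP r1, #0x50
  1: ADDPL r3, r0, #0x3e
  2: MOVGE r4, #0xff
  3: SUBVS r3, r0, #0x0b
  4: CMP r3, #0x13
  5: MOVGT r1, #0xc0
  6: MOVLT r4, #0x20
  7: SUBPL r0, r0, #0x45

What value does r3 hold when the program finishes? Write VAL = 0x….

[0] flags=0011 → (cmp)
[1] flags=0011 PL?T → r3=0xa1
[2] flags=0011 GE?F → skip
[3] flags=0011 VS?T → r3=0x58
[4] flags=0010 → (cmp)
[5] flags=0010 GT?T → r1=0xc0
[6] flags=0010 LT?F → skip
[7] flags=0010 PL?T → r0=0x1e

VAL = 0x58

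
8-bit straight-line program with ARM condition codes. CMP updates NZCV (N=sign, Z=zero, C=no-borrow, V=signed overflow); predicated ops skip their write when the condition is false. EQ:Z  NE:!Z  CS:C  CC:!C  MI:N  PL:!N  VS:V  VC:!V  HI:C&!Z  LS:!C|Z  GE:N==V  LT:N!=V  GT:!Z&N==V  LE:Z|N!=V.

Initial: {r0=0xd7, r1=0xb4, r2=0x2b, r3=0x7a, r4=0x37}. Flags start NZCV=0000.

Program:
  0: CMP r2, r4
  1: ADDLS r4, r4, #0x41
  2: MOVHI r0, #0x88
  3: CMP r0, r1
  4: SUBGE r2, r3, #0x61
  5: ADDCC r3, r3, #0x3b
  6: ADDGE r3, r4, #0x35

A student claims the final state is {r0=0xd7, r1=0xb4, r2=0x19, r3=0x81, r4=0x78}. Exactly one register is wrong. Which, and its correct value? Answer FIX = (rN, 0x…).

[0] flags=1000 → (cmp)
[1] flags=1000 LS?T → r4=0x78
[2] flags=1000 HI?F → skip
[3] flags=0010 → (cmp)
[4] flags=0010 GE?T → r2=0x19
[5] flags=0010 CC?F → skip
[6] flags=0010 GE?T → r3=0xad

FIX = (r3, 0xad)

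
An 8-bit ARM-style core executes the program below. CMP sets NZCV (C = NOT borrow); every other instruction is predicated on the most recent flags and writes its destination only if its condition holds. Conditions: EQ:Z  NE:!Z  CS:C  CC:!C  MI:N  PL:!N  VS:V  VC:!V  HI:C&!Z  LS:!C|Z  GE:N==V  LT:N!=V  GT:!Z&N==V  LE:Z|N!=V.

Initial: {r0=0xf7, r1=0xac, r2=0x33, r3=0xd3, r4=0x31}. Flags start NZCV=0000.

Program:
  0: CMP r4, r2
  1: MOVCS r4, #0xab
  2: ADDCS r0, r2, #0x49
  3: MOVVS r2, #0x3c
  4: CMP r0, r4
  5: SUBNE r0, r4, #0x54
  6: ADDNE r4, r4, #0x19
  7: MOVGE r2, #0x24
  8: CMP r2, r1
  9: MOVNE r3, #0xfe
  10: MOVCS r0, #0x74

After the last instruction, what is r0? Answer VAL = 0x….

[0] flags=1000 → (cmp)
[1] flags=1000 CS?F → skip
[2] flags=1000 CS?F → skip
[3] flags=1000 VS?F → skip
[4] flags=1010 → (cmp)
[5] flags=1010 NE?T → r0=0xdd
[6] flags=1010 NE?T → r4=0x4a
[7] flags=1010 GE?F → skip
[8] flags=1001 → (cmp)
[9] flags=1001 NE?T → r3=0xfe
[10] flags=1001 CS?F → skip

VAL = 0xdd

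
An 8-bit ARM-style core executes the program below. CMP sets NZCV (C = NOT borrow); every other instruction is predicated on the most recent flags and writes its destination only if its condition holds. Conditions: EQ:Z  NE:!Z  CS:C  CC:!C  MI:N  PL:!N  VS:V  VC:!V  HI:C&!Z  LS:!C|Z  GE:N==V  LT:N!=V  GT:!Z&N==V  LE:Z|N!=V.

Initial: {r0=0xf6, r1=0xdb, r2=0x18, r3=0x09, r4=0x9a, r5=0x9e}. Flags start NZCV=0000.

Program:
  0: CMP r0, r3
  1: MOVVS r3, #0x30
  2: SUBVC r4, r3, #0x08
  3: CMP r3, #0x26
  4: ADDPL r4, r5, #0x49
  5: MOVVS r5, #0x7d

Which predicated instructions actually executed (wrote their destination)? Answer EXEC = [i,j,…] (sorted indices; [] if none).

EXEC = [2]

0: ✓ CMP  NZCV=1010
1: · MOVVS
2: ✓ SUBVC  r4←0x01
3: ✓ CMP  NZCV=1000
4: · ADDPL
5: · MOVVS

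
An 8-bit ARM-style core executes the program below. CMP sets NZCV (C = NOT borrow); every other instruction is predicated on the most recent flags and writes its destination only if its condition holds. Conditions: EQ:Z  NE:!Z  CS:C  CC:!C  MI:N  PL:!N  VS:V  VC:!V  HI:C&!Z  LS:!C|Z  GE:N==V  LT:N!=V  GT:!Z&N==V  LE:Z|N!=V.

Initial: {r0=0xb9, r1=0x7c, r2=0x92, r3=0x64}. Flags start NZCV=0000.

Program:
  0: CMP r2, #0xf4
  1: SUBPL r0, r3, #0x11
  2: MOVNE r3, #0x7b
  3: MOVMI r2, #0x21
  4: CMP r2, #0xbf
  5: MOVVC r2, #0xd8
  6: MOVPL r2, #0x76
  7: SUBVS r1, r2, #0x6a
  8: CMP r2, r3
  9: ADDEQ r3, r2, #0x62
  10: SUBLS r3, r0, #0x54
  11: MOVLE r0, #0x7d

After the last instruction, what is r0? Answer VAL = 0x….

[0] flags=1000 → (cmp)
[1] flags=1000 PL?F → skip
[2] flags=1000 NE?T → r3=0x7b
[3] flags=1000 MI?T → r2=0x21
[4] flags=0000 → (cmp)
[5] flags=0000 VC?T → r2=0xd8
[6] flags=0000 PL?T → r2=0x76
[7] flags=0000 VS?F → skip
[8] flags=1000 → (cmp)
[9] flags=1000 EQ?F → skip
[10] flags=1000 LS?T → r3=0x65
[11] flags=1000 LE?T → r0=0x7d

VAL = 0x7d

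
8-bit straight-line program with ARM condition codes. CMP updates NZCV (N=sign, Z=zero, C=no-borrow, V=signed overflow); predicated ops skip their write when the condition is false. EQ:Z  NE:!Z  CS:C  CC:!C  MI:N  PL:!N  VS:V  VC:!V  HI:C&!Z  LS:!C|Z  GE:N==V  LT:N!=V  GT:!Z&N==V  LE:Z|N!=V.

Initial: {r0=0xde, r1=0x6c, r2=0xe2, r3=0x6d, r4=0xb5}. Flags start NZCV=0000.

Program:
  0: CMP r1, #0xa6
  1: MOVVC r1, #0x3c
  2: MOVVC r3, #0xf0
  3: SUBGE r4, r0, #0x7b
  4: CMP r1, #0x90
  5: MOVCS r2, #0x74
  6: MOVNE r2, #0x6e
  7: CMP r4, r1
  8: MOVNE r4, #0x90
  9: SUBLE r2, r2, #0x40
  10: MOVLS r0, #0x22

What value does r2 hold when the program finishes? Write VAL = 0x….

VAL = 0x2e

0: ✓ CMP  NZCV=1001
1: · MOVVC
2: · MOVVC
3: ✓ SUBGE  r4←0x63
4: ✓ CMP  NZCV=1001
5: · MOVCS
6: ✓ MOVNE  r2←0x6e
7: ✓ CMP  NZCV=1000
8: ✓ MOVNE  r4←0x90
9: ✓ SUBLE  r2←0x2e
10: ✓ MOVLS  r0←0x22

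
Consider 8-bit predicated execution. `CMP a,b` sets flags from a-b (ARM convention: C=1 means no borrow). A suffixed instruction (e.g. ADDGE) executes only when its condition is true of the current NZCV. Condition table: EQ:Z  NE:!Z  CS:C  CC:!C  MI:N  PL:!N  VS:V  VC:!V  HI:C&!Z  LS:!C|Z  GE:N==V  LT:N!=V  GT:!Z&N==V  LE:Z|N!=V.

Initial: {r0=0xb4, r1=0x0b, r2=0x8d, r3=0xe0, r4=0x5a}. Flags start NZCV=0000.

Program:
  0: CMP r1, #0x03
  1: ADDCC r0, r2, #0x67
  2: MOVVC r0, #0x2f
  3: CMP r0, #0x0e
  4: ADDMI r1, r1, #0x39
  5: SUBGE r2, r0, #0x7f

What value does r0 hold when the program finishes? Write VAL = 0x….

VAL = 0x2f

[0] flags=0010 → (cmp)
[1] flags=0010 CC?F → skip
[2] flags=0010 VC?T → r0=0x2f
[3] flags=0010 → (cmp)
[4] flags=0010 MI?F → skip
[5] flags=0010 GE?T → r2=0xb0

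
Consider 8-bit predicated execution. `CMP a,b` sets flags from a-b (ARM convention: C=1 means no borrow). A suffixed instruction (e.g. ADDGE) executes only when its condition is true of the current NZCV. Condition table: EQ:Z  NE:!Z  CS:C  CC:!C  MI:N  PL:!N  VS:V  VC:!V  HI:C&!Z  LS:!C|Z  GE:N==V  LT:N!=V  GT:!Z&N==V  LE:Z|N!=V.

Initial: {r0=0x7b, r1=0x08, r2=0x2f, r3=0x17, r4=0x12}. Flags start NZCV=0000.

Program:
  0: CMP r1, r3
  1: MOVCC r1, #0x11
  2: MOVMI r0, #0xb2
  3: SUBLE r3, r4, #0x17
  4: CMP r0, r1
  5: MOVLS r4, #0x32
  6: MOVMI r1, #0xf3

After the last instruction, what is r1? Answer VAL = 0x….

VAL = 0xf3

[0] flags=1000 → (cmp)
[1] flags=1000 CC?T → r1=0x11
[2] flags=1000 MI?T → r0=0xb2
[3] flags=1000 LE?T → r3=0xfb
[4] flags=1010 → (cmp)
[5] flags=1010 LS?F → skip
[6] flags=1010 MI?T → r1=0xf3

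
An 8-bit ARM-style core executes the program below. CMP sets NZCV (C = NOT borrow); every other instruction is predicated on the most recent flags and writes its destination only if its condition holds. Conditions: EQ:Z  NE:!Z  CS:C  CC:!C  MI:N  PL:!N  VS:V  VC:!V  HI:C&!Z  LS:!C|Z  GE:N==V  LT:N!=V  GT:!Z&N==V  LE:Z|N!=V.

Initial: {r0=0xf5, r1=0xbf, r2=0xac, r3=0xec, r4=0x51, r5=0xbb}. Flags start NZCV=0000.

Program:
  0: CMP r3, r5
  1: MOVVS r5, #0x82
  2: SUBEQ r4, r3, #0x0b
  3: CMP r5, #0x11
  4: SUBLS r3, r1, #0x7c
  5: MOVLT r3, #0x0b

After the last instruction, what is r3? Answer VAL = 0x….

0: ✓ CMP  NZCV=0010
1: · MOVVS
2: · SUBEQ
3: ✓ CMP  NZCV=1010
4: · SUBLS
5: ✓ MOVLT  r3←0x0b

VAL = 0x0b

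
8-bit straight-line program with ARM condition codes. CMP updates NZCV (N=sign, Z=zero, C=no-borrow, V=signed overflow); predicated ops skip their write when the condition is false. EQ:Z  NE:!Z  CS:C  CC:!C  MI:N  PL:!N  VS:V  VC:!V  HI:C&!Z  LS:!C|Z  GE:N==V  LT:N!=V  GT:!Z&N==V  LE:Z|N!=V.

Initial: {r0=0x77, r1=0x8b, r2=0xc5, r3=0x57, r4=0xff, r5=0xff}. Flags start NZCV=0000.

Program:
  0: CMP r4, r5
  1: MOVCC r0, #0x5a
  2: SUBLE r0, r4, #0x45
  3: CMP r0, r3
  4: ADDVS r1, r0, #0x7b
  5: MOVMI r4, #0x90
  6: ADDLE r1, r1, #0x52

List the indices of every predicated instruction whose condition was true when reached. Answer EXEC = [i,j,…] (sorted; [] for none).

EXEC = [2,4,6]

0: ✓ CMP  NZCV=0110
1: · MOVCC
2: ✓ SUBLE  r0←0xba
3: ✓ CMP  NZCV=0011
4: ✓ ADDVS  r1←0x35
5: · MOVMI
6: ✓ ADDLE  r1←0x87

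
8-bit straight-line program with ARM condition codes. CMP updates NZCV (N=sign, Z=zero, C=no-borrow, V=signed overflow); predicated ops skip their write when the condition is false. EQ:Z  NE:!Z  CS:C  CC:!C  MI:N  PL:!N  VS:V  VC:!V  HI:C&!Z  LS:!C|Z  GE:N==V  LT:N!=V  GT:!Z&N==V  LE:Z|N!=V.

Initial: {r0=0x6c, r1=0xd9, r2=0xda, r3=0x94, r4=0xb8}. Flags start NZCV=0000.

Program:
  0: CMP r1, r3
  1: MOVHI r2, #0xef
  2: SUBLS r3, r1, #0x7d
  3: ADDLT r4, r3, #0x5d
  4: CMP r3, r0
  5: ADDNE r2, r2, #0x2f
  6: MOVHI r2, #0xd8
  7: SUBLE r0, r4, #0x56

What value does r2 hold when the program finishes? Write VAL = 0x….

VAL = 0xd8

0: ✓ CMP  NZCV=0010
1: ✓ MOVHI  r2←0xef
2: · SUBLS
3: · ADDLT
4: ✓ CMP  NZCV=0011
5: ✓ ADDNE  r2←0x1e
6: ✓ MOVHI  r2←0xd8
7: ✓ SUBLE  r0←0x62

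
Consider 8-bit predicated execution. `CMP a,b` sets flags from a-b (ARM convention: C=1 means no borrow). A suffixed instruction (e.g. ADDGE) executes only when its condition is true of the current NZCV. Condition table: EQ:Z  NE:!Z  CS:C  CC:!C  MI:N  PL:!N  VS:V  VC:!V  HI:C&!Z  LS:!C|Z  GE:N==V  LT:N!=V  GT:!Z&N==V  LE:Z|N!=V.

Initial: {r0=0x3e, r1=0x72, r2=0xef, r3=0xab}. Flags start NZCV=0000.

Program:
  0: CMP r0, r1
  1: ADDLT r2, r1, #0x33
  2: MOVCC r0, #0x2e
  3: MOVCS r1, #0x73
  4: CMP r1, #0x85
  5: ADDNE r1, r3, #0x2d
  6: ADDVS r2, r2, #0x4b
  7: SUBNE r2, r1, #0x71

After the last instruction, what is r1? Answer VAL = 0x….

VAL = 0xd8

0: ✓ CMP  NZCV=1000
1: ✓ ADDLT  r2←0xa5
2: ✓ MOVCC  r0←0x2e
3: · MOVCS
4: ✓ CMP  NZCV=1001
5: ✓ ADDNE  r1←0xd8
6: ✓ ADDVS  r2←0xf0
7: ✓ SUBNE  r2←0x67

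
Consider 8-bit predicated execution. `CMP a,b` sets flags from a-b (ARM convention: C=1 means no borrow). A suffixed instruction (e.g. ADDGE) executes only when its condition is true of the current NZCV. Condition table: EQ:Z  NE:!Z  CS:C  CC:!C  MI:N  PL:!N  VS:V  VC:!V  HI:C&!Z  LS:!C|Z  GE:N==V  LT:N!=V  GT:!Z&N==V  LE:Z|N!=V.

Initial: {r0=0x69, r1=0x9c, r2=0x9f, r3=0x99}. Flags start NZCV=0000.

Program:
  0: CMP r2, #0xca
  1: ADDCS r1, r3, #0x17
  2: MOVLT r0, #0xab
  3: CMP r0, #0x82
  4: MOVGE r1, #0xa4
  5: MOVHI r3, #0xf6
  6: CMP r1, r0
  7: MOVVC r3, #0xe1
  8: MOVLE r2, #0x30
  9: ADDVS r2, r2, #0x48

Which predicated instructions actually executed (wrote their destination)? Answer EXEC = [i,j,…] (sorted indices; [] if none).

EXEC = [2,4,5,7,8]

[0] flags=1000 → (cmp)
[1] flags=1000 CS?F → skip
[2] flags=1000 LT?T → r0=0xab
[3] flags=0010 → (cmp)
[4] flags=0010 GE?T → r1=0xa4
[5] flags=0010 HI?T → r3=0xf6
[6] flags=1000 → (cmp)
[7] flags=1000 VC?T → r3=0xe1
[8] flags=1000 LE?T → r2=0x30
[9] flags=1000 VS?F → skip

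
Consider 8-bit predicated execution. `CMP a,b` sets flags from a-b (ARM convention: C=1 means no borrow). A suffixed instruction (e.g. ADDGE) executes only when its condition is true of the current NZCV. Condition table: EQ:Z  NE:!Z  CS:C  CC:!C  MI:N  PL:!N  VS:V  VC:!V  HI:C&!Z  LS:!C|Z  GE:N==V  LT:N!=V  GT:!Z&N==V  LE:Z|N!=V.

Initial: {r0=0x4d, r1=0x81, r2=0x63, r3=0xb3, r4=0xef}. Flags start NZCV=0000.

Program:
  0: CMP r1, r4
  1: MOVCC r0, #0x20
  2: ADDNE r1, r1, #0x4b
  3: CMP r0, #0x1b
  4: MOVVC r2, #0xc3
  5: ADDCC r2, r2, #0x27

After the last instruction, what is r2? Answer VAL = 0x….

0: ✓ CMP  NZCV=1000
1: ✓ MOVCC  r0←0x20
2: ✓ ADDNE  r1←0xcc
3: ✓ CMP  NZCV=0010
4: ✓ MOVVC  r2←0xc3
5: · ADDCC

VAL = 0xc3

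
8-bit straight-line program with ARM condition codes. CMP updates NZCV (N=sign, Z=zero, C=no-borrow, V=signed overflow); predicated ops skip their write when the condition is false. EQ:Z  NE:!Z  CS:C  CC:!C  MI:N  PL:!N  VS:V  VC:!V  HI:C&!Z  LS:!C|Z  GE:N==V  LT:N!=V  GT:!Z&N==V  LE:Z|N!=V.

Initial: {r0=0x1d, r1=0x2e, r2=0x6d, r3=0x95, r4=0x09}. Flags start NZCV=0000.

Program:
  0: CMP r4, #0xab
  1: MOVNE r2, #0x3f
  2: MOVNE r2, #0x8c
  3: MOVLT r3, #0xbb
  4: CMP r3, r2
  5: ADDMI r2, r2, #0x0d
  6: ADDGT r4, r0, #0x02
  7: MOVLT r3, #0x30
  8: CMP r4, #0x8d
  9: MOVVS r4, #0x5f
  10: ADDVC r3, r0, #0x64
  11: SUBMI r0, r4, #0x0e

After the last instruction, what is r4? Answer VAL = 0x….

VAL = 0x5f

0: ✓ CMP  NZCV=0000
1: ✓ MOVNE  r2←0x3f
2: ✓ MOVNE  r2←0x8c
3: · MOVLT
4: ✓ CMP  NZCV=0010
5: · ADDMI
6: ✓ ADDGT  r4←0x1f
7: · MOVLT
8: ✓ CMP  NZCV=1001
9: ✓ MOVVS  r4←0x5f
10: · ADDVC
11: ✓ SUBMI  r0←0x51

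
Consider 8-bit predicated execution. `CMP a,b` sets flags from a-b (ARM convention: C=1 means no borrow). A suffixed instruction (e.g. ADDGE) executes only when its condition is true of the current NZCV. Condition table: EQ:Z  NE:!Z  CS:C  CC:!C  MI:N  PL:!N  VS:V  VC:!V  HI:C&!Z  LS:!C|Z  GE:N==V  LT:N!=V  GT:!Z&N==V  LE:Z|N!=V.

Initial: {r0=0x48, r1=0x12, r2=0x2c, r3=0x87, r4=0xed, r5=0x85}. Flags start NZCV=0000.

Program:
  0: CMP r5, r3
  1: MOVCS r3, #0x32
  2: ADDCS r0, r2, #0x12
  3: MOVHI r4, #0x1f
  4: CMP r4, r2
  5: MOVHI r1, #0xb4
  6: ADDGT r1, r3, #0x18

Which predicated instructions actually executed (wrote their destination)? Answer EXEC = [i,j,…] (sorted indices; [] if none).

0: ✓ CMP  NZCV=1000
1: · MOVCS
2: · ADDCS
3: · MOVHI
4: ✓ CMP  NZCV=1010
5: ✓ MOVHI  r1←0xb4
6: · ADDGT

EXEC = [5]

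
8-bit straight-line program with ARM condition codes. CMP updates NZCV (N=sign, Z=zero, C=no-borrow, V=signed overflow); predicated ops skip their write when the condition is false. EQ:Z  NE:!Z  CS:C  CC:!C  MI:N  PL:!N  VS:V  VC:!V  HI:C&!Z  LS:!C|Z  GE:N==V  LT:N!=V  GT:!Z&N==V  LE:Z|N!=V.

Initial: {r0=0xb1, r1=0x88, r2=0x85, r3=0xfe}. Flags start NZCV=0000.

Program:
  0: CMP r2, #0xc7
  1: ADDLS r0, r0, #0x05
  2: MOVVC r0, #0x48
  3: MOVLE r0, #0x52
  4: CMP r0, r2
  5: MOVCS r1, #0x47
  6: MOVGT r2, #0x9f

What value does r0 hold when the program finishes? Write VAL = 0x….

[0] flags=1000 → (cmp)
[1] flags=1000 LS?T → r0=0xb6
[2] flags=1000 VC?T → r0=0x48
[3] flags=1000 LE?T → r0=0x52
[4] flags=1001 → (cmp)
[5] flags=1001 CS?F → skip
[6] flags=1001 GT?T → r2=0x9f

VAL = 0x52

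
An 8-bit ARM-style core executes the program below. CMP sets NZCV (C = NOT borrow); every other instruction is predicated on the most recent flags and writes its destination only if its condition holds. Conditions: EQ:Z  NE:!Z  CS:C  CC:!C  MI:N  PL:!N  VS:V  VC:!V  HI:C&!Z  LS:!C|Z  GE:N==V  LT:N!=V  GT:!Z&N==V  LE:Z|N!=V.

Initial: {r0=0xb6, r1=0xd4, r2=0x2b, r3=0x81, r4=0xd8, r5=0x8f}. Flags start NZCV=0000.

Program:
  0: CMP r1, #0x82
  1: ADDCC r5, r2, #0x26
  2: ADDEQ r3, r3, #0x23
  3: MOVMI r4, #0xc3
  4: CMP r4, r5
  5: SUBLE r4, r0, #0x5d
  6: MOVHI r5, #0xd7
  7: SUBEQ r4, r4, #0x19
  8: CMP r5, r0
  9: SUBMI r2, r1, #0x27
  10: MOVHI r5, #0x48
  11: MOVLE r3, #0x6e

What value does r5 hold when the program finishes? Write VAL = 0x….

VAL = 0x48

[0] flags=0010 → (cmp)
[1] flags=0010 CC?F → skip
[2] flags=0010 EQ?F → skip
[3] flags=0010 MI?F → skip
[4] flags=0010 → (cmp)
[5] flags=0010 LE?F → skip
[6] flags=0010 HI?T → r5=0xd7
[7] flags=0010 EQ?F → skip
[8] flags=0010 → (cmp)
[9] flags=0010 MI?F → skip
[10] flags=0010 HI?T → r5=0x48
[11] flags=0010 LE?F → skip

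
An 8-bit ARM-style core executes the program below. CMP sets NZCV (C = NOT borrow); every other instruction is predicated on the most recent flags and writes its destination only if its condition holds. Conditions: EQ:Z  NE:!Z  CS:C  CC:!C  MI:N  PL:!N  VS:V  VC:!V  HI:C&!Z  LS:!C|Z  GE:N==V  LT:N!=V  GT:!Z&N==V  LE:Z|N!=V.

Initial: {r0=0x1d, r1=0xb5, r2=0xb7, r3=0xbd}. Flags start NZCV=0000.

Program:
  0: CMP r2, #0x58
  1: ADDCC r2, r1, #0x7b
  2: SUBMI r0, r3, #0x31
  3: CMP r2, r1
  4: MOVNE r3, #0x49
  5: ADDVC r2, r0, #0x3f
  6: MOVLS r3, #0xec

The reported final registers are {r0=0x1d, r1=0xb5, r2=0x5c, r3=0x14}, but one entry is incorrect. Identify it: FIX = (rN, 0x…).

[0] flags=0011 → (cmp)
[1] flags=0011 CC?F → skip
[2] flags=0011 MI?F → skip
[3] flags=0010 → (cmp)
[4] flags=0010 NE?T → r3=0x49
[5] flags=0010 VC?T → r2=0x5c
[6] flags=0010 LS?F → skip

FIX = (r3, 0x49)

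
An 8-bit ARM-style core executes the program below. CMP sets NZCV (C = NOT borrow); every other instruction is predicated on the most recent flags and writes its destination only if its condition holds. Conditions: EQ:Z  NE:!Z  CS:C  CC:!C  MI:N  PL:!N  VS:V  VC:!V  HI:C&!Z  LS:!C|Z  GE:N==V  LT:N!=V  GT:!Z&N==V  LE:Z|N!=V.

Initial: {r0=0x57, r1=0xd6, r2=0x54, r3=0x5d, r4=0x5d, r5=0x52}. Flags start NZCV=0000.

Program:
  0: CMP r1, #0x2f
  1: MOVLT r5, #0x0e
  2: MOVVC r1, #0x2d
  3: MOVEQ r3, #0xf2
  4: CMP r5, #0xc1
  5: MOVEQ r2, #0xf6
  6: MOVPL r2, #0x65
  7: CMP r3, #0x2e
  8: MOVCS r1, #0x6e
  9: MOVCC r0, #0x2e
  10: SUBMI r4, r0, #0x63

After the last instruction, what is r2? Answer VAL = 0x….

0: ✓ CMP  NZCV=1010
1: ✓ MOVLT  r5←0x0e
2: ✓ MOVVC  r1←0x2d
3: · MOVEQ
4: ✓ CMP  NZCV=0000
5: · MOVEQ
6: ✓ MOVPL  r2←0x65
7: ✓ CMP  NZCV=0010
8: ✓ MOVCS  r1←0x6e
9: · MOVCC
10: · SUBMI

VAL = 0x65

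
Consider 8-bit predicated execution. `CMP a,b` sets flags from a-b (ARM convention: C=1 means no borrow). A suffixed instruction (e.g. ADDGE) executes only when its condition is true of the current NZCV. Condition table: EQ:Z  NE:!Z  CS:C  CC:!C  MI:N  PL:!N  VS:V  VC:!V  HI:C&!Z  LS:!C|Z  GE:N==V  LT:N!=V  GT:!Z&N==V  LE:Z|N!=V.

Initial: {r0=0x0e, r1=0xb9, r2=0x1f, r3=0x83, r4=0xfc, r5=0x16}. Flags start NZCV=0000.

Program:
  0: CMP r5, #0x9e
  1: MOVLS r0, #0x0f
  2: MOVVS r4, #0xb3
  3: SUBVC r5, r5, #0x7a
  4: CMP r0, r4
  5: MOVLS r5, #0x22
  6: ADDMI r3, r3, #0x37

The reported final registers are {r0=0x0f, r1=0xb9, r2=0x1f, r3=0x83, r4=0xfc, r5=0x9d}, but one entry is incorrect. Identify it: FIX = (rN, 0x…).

[0] flags=0000 → (cmp)
[1] flags=0000 LS?T → r0=0x0f
[2] flags=0000 VS?F → skip
[3] flags=0000 VC?T → r5=0x9c
[4] flags=0000 → (cmp)
[5] flags=0000 LS?T → r5=0x22
[6] flags=0000 MI?F → skip

FIX = (r5, 0x22)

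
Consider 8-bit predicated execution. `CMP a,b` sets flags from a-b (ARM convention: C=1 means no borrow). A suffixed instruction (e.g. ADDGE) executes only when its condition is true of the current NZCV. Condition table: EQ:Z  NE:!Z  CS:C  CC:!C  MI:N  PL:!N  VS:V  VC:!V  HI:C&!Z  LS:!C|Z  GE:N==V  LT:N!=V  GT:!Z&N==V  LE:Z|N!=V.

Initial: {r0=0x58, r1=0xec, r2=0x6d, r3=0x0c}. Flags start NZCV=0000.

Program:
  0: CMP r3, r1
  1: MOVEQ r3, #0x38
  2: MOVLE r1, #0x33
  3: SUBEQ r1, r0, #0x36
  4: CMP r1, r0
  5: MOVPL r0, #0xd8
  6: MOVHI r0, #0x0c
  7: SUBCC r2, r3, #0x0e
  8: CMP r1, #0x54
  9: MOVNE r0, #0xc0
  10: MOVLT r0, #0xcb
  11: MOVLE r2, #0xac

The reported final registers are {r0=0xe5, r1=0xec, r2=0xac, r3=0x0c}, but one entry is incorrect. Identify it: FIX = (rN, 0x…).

[0] flags=0000 → (cmp)
[1] flags=0000 EQ?F → skip
[2] flags=0000 LE?F → skip
[3] flags=0000 EQ?F → skip
[4] flags=1010 → (cmp)
[5] flags=1010 PL?F → skip
[6] flags=1010 HI?T → r0=0x0c
[7] flags=1010 CC?F → skip
[8] flags=1010 → (cmp)
[9] flags=1010 NE?T → r0=0xc0
[10] flags=1010 LT?T → r0=0xcb
[11] flags=1010 LE?T → r2=0xac

FIX = (r0, 0xcb)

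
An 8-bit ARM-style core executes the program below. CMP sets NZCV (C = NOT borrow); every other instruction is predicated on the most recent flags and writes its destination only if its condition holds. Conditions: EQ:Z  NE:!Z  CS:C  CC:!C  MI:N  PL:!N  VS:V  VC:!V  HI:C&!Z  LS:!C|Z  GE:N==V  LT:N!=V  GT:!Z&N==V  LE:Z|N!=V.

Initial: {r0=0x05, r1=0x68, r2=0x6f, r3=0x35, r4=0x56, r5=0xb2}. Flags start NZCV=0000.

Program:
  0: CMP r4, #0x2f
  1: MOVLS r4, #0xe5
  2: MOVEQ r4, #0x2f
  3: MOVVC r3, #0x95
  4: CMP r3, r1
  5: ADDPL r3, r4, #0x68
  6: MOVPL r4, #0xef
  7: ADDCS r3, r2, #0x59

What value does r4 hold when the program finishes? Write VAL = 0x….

0: ✓ CMP  NZCV=0010
1: · MOVLS
2: · MOVEQ
3: ✓ MOVVC  r3←0x95
4: ✓ CMP  NZCV=0011
5: ✓ ADDPL  r3←0xbe
6: ✓ MOVPL  r4←0xef
7: ✓ ADDCS  r3←0xc8

VAL = 0xef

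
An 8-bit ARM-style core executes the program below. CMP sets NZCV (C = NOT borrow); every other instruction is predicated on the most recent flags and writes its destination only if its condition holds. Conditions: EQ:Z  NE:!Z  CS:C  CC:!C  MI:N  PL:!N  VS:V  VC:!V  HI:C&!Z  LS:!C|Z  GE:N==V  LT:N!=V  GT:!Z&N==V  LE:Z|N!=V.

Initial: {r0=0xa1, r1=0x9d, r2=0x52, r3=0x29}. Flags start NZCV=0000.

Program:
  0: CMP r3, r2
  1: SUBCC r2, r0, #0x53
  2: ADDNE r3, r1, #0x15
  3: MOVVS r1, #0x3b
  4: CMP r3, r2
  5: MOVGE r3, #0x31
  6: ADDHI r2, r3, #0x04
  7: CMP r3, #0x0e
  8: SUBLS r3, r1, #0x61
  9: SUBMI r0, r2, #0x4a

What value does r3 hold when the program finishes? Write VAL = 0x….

VAL = 0xb2

0: ✓ CMP  NZCV=1000
1: ✓ SUBCC  r2←0x4e
2: ✓ ADDNE  r3←0xb2
3: · MOVVS
4: ✓ CMP  NZCV=0011
5: · MOVGE
6: ✓ ADDHI  r2←0xb6
7: ✓ CMP  NZCV=1010
8: · SUBLS
9: ✓ SUBMI  r0←0x6c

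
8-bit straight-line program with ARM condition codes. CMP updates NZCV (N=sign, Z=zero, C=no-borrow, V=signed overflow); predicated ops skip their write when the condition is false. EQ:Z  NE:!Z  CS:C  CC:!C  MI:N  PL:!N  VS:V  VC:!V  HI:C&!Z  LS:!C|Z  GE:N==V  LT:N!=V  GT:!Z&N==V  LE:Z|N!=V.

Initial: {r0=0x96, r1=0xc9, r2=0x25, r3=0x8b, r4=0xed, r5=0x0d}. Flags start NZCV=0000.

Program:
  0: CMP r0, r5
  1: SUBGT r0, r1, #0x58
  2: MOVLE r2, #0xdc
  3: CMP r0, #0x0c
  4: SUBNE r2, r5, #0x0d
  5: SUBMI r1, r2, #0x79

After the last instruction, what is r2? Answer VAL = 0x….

0: ✓ CMP  NZCV=1010
1: · SUBGT
2: ✓ MOVLE  r2←0xdc
3: ✓ CMP  NZCV=1010
4: ✓ SUBNE  r2←0x00
5: ✓ SUBMI  r1←0x87

VAL = 0x00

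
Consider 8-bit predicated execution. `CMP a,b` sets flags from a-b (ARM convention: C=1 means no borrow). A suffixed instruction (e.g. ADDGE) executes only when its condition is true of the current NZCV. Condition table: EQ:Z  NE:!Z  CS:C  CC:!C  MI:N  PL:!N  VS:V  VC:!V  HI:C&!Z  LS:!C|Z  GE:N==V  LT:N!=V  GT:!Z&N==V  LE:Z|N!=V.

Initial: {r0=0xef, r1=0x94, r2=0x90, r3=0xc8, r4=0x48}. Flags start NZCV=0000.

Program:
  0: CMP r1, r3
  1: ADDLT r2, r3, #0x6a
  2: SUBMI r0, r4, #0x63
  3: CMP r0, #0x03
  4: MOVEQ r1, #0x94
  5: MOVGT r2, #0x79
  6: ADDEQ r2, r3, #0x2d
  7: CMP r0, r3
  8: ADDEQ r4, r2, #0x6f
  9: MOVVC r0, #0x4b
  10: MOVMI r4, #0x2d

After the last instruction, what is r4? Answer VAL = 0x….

[0] flags=1000 → (cmp)
[1] flags=1000 LT?T → r2=0x32
[2] flags=1000 MI?T → r0=0xe5
[3] flags=1010 → (cmp)
[4] flags=1010 EQ?F → skip
[5] flags=1010 GT?F → skip
[6] flags=1010 EQ?F → skip
[7] flags=0010 → (cmp)
[8] flags=0010 EQ?F → skip
[9] flags=0010 VC?T → r0=0x4b
[10] flags=0010 MI?F → skip

VAL = 0x48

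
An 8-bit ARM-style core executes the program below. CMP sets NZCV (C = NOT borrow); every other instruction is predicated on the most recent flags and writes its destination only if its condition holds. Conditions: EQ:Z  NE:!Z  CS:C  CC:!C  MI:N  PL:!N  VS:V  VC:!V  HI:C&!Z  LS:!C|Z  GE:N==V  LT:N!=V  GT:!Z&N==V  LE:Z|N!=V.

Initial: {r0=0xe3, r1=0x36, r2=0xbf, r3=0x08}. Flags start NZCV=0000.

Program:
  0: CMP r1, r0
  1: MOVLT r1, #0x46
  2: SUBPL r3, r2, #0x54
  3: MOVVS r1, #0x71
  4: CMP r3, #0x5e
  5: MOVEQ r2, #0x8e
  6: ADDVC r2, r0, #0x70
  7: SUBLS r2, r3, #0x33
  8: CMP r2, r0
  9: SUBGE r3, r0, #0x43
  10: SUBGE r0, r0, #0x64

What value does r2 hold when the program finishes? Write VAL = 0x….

VAL = 0x53

[0] flags=0000 → (cmp)
[1] flags=0000 LT?F → skip
[2] flags=0000 PL?T → r3=0x6b
[3] flags=0000 VS?F → skip
[4] flags=0010 → (cmp)
[5] flags=0010 EQ?F → skip
[6] flags=0010 VC?T → r2=0x53
[7] flags=0010 LS?F → skip
[8] flags=0000 → (cmp)
[9] flags=0000 GE?T → r3=0xa0
[10] flags=0000 GE?T → r0=0x7f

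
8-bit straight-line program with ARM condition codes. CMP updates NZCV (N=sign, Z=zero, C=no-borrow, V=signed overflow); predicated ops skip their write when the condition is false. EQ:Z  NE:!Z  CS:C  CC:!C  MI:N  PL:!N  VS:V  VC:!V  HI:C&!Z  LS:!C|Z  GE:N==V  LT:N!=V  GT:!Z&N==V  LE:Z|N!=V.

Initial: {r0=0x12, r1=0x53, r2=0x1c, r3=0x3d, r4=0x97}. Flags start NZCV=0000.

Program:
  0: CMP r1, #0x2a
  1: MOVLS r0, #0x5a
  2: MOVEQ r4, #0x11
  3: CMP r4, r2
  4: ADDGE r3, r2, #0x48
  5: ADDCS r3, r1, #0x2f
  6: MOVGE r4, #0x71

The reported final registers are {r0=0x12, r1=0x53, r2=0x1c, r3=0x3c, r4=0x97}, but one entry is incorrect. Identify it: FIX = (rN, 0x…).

0: ✓ CMP  NZCV=0010
1: · MOVLS
2: · MOVEQ
3: ✓ CMP  NZCV=0011
4: · ADDGE
5: ✓ ADDCS  r3←0x82
6: · MOVGE

FIX = (r3, 0x82)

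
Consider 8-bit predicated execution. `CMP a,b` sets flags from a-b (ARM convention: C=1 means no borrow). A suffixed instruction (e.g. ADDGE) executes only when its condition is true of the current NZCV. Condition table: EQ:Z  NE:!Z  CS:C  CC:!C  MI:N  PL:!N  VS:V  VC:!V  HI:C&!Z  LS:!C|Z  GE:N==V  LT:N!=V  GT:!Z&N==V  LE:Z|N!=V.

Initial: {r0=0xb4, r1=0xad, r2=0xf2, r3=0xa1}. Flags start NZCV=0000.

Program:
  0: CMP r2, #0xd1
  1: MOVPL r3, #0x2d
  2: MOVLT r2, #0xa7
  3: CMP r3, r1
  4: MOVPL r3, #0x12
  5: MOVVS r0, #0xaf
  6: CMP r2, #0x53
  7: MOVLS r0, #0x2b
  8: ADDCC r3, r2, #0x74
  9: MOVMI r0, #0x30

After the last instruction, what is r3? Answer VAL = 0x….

VAL = 0x2d

[0] flags=0010 → (cmp)
[1] flags=0010 PL?T → r3=0x2d
[2] flags=0010 LT?F → skip
[3] flags=1001 → (cmp)
[4] flags=1001 PL?F → skip
[5] flags=1001 VS?T → r0=0xaf
[6] flags=1010 → (cmp)
[7] flags=1010 LS?F → skip
[8] flags=1010 CC?F → skip
[9] flags=1010 MI?T → r0=0x30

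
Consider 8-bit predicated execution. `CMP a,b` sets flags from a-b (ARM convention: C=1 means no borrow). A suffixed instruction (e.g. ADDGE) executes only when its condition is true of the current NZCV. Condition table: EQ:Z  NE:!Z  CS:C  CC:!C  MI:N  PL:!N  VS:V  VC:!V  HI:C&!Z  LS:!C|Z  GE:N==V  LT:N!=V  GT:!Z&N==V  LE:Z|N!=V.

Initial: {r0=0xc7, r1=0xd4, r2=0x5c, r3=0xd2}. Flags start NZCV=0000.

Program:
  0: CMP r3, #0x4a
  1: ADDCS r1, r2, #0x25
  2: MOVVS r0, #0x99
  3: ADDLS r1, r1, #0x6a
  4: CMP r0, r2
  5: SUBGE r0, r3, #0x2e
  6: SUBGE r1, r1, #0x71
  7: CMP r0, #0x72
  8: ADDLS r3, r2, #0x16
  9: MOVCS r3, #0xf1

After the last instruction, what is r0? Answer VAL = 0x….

VAL = 0xc7

[0] flags=1010 → (cmp)
[1] flags=1010 CS?T → r1=0x81
[2] flags=1010 VS?F → skip
[3] flags=1010 LS?F → skip
[4] flags=0011 → (cmp)
[5] flags=0011 GE?F → skip
[6] flags=0011 GE?F → skip
[7] flags=0011 → (cmp)
[8] flags=0011 LS?F → skip
[9] flags=0011 CS?T → r3=0xf1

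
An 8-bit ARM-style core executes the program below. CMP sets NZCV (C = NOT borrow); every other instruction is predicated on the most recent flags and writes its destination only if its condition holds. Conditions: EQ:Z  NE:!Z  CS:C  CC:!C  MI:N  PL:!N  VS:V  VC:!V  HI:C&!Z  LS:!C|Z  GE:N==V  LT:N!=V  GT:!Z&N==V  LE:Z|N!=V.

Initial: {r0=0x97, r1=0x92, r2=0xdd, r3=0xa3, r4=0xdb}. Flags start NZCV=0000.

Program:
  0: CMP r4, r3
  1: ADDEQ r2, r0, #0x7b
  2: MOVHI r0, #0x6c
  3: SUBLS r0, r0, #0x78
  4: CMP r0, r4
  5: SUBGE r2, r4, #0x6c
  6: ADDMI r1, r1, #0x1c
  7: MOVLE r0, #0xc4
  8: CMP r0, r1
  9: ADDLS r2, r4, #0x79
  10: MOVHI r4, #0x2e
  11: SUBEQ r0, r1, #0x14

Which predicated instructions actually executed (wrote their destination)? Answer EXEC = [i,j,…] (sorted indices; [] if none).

[0] flags=0010 → (cmp)
[1] flags=0010 EQ?F → skip
[2] flags=0010 HI?T → r0=0x6c
[3] flags=0010 LS?F → skip
[4] flags=1001 → (cmp)
[5] flags=1001 GE?T → r2=0x6f
[6] flags=1001 MI?T → r1=0xae
[7] flags=1001 LE?F → skip
[8] flags=1001 → (cmp)
[9] flags=1001 LS?T → r2=0x54
[10] flags=1001 HI?F → skip
[11] flags=1001 EQ?F → skip

EXEC = [2,5,6,9]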